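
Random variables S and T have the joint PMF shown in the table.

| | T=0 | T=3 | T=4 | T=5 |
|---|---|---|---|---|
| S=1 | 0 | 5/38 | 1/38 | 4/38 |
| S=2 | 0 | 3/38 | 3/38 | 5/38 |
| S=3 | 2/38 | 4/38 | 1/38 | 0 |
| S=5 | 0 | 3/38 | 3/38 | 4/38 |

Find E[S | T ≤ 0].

3

P(T ≤ 0) = 1/19.
Σ S·P over the event = 3·(2/38) = 3/19.
E[S | T ≤ 0] = (3/19) / (1/19) = 3.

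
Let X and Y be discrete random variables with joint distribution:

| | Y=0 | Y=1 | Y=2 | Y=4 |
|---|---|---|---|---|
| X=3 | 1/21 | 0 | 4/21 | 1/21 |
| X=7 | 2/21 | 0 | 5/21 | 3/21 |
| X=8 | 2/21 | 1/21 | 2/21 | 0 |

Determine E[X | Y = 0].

P(Y = 0) = 5/21.
Σ X·P over the event = 3·(1/21) + 7·(2/21) + 8·(2/21) = 11/7.
E[X | Y = 0] = (11/7) / (5/21) = 33/5.

33/5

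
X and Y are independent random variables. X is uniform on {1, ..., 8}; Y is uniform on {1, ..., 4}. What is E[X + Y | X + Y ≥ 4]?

P(X + Y ≥ 4) = 29/32.
Summing (X+Y)·P(x,y) over outcomes with X + Y ≥ 4 gives 27/4.
E[X + Y | X + Y ≥ 4] = (27/4) / (29/32) = 216/29.

216/29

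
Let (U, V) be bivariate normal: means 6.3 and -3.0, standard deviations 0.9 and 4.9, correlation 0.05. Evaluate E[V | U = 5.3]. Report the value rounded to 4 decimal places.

-3.2722

The regression of V on U has slope ρ·σ_V/σ_U and passes through (μ_U, μ_V).
E[V | U=5.3] = -3.0 + (0.05)·(4.9/0.9)·(5.3 − (6.3)) = -3.0 + (0.27222)·(-1) = -3.2722.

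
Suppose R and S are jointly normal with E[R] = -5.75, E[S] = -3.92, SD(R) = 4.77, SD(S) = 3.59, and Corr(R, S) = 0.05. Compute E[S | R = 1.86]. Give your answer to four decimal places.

-3.6336

E[S | R=x] = μ_S + ρ(σ_S/σ_R)(x − μ_R) for jointly normal variables.
E[S | R=1.86] = -3.92 + (0.05)·(3.59/4.77)·(1.86 − (-5.75)) = -3.92 + (0.037631)·(7.61) = -3.6336.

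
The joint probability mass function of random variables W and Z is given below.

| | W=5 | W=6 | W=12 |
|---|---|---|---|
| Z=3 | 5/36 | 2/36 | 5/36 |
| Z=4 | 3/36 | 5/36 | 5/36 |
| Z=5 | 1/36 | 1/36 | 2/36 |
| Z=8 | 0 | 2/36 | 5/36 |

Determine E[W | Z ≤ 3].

P(Z ≤ 3) = 1/3.
Σ W·P over the event = 5·(5/36) + 6·(2/36) + 12·(5/36) = 97/36.
E[W | Z ≤ 3] = (97/36) / (1/3) = 97/12.

97/12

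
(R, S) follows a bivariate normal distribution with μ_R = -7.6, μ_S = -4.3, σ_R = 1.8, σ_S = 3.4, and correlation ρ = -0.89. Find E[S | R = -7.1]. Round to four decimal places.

-5.1406

The regression of S on R has slope ρ·σ_S/σ_R and passes through (μ_R, μ_S).
E[S | R=-7.1] = -4.3 + (-0.89)·(3.4/1.8)·(-7.1 − (-7.6)) = -4.3 + (-1.6811)·(0.5) = -5.1406.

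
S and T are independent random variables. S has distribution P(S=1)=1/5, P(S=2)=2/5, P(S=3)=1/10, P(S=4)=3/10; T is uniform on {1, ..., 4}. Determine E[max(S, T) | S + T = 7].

P(S + T = 7) = 1/10.
Summing max(S,T)·P(x,y) over outcomes with S + T = 7 gives 2/5.
E[max(S, T) | S + T = 7] = (2/5) / (1/10) = 4.

4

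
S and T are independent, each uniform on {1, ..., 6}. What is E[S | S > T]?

14/3

P(S > T) = 5/12.
Summing S·P(x,y) over outcomes with S > T gives 35/18.
E[S | S > T] = (35/18) / (5/12) = 14/3.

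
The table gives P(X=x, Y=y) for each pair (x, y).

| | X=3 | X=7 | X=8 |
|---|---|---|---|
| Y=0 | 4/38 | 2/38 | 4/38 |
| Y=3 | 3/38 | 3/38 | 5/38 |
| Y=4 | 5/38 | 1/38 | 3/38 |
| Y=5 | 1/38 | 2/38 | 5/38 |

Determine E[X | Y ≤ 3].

P(Y ≤ 3) = 21/38.
Σ X·P over the event = 3·(4/38) + 3·(3/38) + 7·(2/38) + 7·(3/38) + 8·(4/38) + 8·(5/38) = 64/19.
E[X | Y ≤ 3] = (64/19) / (21/38) = 128/21.

128/21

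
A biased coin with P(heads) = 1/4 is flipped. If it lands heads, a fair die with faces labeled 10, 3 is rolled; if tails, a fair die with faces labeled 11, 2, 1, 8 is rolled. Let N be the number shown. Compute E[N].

E[N | heads] = (10+3)/2 = 13/2.
E[N | tails] = (11+2+1+8)/4 = 11/2.
E[N] = (1/4)·(13/2) + (3/4)·(11/2) = 23/4.

23/4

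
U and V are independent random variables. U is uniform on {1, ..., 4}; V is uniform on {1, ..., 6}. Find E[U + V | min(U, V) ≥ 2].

7

P(min(U, V) ≥ 2) = 5/8.
Summing (U+V)·P(x,y) over outcomes with min(U, V) ≥ 2 gives 35/8.
E[U + V | min(U, V) ≥ 2] = (35/8) / (5/8) = 7.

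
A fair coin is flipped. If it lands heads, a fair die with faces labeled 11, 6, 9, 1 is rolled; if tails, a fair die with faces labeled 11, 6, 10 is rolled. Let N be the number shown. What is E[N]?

63/8

E[N | heads] = (11+6+9+1)/4 = 27/4.
E[N | tails] = (11+6+10)/3 = 9.
E[N] = (1/2)·(27/4) + (1/2)·(9) = 63/8.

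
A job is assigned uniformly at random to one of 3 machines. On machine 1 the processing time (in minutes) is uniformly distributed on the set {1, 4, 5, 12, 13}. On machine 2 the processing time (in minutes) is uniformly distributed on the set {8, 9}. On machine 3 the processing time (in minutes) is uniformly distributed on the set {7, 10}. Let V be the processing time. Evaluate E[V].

8

E[V | machine 1] = (1+4+5+12+13)/5 = 7.
E[V | machine 2] = (8+9)/2 = 17/2.
E[V | machine 3] = (7+10)/2 = 17/2.
E[V] = (1/3)·(7) + (1/3)·(17/2) + (1/3)·(17/2) = 8.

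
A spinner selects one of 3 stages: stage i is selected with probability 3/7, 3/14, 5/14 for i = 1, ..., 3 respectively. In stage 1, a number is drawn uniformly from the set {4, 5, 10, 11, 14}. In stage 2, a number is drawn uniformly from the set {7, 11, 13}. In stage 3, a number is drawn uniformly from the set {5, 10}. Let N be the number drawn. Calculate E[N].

1213/140

E[N | stage 1] = (4+5+10+11+14)/5 = 44/5.
E[N | stage 2] = (7+11+13)/3 = 31/3.
E[N | stage 3] = (5+10)/2 = 15/2.
E[N] = (3/7)·(44/5) + (3/14)·(31/3) + (5/14)·(15/2) = 1213/140.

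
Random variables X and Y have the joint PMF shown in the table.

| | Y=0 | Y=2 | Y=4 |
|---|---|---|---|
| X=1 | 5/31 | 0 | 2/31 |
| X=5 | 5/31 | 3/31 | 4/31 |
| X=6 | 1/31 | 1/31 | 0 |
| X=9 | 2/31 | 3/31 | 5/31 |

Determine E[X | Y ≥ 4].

P(Y ≥ 4) = 11/31.
Summing X·P(X=x,Y=y) over the conditioning event gives 67/31.
E[X | Y ≥ 4] = (67/31) / (11/31) = 67/11.

67/11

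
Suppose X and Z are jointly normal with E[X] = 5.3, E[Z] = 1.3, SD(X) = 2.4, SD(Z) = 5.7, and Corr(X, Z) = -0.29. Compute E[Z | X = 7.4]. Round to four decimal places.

E[Z | X=x] = μ_Z + ρ(σ_Z/σ_X)(x − μ_X) for jointly normal variables.
E[Z | X=7.4] = 1.3 + (-0.29)·(5.7/2.4)·(7.4 − (5.3)) = 1.3 + (-0.68875)·(2.1) = -0.1464.

-0.1464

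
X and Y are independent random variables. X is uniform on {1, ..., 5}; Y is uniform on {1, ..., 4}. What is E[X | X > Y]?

Outcomes with X > Y: (2,1), (3,1), (3,2), (4,1), (4,2), (4,3), (5,1), (5,2), (5,3), (5,4), each with probability 1/20.
E[X | X > Y] = (2 + 3 + 3 + 4 + 4 + 4 + 5 + 5 + 5 + 5) / 10 = 4.

4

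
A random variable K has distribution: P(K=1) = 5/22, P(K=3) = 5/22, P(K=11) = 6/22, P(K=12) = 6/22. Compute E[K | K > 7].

23/2

P(K > 7) = 6/11.
Σ over the event: 11·3/11 + 12·3/11 = 69/11.
E[K | K > 7] = (69/11) / (6/11) = 23/2.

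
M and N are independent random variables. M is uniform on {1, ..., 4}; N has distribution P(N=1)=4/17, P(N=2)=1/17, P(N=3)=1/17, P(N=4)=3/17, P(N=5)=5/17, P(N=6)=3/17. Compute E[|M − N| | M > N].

P(M > N) = 15/68.
Summing |M−N|·P(x,y) over outcomes with M > N gives 7/17.
E[|M − N| | M > N] = (7/17) / (15/68) = 28/15.

28/15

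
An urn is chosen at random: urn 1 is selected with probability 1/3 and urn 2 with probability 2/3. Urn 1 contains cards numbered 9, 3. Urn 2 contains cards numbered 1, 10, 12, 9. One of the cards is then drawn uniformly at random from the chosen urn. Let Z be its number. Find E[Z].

22/3

E[Z | urn 1] = (9+3)/2 = 6.
E[Z | urn 2] = (1+10+12+9)/4 = 8.
E[Z] = (1/3)·(6) + (2/3)·(8) = 22/3.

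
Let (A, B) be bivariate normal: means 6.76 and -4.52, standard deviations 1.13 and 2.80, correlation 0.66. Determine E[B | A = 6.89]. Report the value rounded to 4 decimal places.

-4.3074

The regression of B on A has slope ρ·σ_B/σ_A and passes through (μ_A, μ_B).
E[B | A=6.89] = -4.52 + (0.66)·(2.80/1.13)·(6.89 − (6.76)) = -4.52 + (1.6354)·(0.13) = -4.3074.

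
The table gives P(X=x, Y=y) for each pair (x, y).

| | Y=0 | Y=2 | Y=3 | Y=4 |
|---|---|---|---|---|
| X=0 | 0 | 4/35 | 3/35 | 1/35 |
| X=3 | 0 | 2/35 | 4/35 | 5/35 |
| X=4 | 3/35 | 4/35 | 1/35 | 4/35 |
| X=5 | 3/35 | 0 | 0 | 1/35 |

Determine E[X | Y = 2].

11/5

P(Y = 2) = 2/7.
Σ X·P over the event = 0·(4/35) + 3·(2/35) + 4·(4/35) = 22/35.
E[X | Y = 2] = (22/35) / (2/7) = 11/5.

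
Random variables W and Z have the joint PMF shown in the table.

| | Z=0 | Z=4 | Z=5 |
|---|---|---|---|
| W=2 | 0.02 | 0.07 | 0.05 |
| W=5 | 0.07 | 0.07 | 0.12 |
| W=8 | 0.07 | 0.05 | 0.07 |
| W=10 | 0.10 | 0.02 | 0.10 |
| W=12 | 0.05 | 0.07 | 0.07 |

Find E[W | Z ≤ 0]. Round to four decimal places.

P(Z ≤ 0) = 0.31.
Σ W·P over the event = 2·(0.02) + 5·(0.07) + 8·(0.07) + 10·(0.10) + 12·(0.05) = 2.55.
E[W | Z ≤ 0] = (2.55) / (0.31) = 8.2258.

8.2258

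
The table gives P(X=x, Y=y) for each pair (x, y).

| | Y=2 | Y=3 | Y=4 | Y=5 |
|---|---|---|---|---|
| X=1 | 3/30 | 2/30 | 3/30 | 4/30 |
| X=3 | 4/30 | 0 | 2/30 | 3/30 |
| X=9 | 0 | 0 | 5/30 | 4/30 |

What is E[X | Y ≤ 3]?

17/9

P(Y ≤ 3) = 3/10.
Summing X·P(X=x,Y=y) over the conditioning event gives 17/30.
E[X | Y ≤ 3] = (17/30) / (3/10) = 17/9.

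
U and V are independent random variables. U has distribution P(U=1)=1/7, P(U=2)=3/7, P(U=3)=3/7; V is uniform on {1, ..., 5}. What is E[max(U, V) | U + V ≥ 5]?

P(U + V ≥ 5) = 23/35.
Summing max(U,V)·P(x,y) over outcomes with U + V ≥ 5 gives 18/7.
E[max(U, V) | U + V ≥ 5] = (18/7) / (23/35) = 90/23.

90/23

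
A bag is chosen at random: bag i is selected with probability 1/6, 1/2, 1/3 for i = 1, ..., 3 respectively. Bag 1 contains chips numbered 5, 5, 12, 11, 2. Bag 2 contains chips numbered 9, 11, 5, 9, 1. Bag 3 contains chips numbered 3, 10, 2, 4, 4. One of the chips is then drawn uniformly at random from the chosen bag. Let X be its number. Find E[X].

31/5

E[X | bag 1] = (5+5+12+11+2)/5 = 7.
E[X | bag 2] = (9+11+5+9+1)/5 = 7.
E[X | bag 3] = (3+10+2+4+4)/5 = 23/5.
By the law of total expectation,
E[X] = (1/6)·(7) + (1/2)·(7) + (1/3)·(23/5) = 31/5.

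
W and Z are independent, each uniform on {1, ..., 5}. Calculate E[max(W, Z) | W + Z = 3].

Outcomes with W + Z = 3: (1,2), (2,1), each with probability 1/25.
E[max(W, Z) | W + Z = 3] = (2 + 2) / 2 = 2.

2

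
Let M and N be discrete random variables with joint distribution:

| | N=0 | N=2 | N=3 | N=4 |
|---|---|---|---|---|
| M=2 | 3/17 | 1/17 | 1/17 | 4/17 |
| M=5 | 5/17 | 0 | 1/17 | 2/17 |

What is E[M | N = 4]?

P(N = 4) = 6/17.
Σ M·P over the event = 2·(4/17) + 5·(2/17) = 18/17.
E[M | N = 4] = (18/17) / (6/17) = 3.

3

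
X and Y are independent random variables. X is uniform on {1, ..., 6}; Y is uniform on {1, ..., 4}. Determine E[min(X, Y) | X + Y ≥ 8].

10/3

Outcomes with X + Y ≥ 8: (4,4), (5,3), (5,4), (6,2), (6,3), (6,4), each with probability 1/24.
E[min(X, Y) | X + Y ≥ 8] = (4 + 3 + 4 + 2 + 3 + 4) / 6 = 10/3.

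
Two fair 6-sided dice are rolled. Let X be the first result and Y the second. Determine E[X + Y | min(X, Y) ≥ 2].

P(min(X, Y) ≥ 2) = 25/36.
Summing (X+Y)·P(x,y) over outcomes with min(X, Y) ≥ 2 gives 50/9.
E[X + Y | min(X, Y) ≥ 2] = (50/9) / (25/36) = 8.

8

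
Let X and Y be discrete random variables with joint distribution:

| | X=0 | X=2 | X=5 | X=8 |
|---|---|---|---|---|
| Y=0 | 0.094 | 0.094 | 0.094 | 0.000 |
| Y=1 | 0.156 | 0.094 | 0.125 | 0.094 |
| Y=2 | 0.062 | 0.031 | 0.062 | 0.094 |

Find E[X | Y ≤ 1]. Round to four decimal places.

P(Y ≤ 1) = 0.751.
Σ X·P over the event = 0·(0.094) + 0·(0.156) + 2·(0.094) + 2·(0.094) + 5·(0.094) + 5·(0.125) + 8·(0.094) = 2.223.
E[X | Y ≤ 1] = (2.223) / (0.751) = 2.9601.

2.9601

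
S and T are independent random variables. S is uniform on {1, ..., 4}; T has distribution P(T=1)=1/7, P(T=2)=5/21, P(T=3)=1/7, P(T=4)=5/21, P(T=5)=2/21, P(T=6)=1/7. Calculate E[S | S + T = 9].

P(S + T = 9) = 5/84.
Summing S·P(x,y) over outcomes with S + T = 9 gives 17/84.
E[S | S + T = 9] = (17/84) / (5/84) = 17/5.

17/5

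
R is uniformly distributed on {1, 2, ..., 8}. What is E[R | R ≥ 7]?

15/2

Given R ≥ 7, R is equally likely to be any of {7, 8}.
E[R | R ≥ 7] = (7 + 8) / 2 = 15/2.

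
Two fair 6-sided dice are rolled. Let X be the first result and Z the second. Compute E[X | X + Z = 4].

2

P(X + Z = 4) = 1/12.
Summing X·P(x,y) over outcomes with X + Z = 4 gives 1/6.
E[X | X + Z = 4] = (1/6) / (1/12) = 2.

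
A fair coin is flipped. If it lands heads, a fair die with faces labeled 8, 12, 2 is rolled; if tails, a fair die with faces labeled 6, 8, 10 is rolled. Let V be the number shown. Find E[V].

E[V | heads] = (8+12+2)/3 = 22/3.
E[V | tails] = (6+8+10)/3 = 8.
By the law of total expectation,
E[V] = (1/2)·(22/3) + (1/2)·(8) = 23/3.

23/3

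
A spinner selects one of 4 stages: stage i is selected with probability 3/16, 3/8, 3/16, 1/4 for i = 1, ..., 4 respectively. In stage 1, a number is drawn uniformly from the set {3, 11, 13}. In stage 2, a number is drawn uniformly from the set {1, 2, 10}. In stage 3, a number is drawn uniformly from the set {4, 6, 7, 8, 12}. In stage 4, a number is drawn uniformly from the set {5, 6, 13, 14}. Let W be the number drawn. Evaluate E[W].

283/40

E[W | stage 1] = (3+11+13)/3 = 9.
E[W | stage 2] = (1+2+10)/3 = 13/3.
E[W | stage 3] = (4+6+7+8+12)/5 = 37/5.
E[W | stage 4] = (5+6+13+14)/4 = 19/2.
By the law of total expectation,
E[W] = (3/16)·(9) + (3/8)·(13/3) + (3/16)·(37/5) + (1/4)·(19/2) = 283/40.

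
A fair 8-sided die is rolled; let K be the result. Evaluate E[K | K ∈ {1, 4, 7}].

4

P(K ∈ {1, 4, 7}) = 3/8.
Σ over the event: 1·1/8 + 4·1/8 + 7·1/8 = 3/2.
E[K | K ∈ {1, 4, 7}] = (3/2) / (3/8) = 4.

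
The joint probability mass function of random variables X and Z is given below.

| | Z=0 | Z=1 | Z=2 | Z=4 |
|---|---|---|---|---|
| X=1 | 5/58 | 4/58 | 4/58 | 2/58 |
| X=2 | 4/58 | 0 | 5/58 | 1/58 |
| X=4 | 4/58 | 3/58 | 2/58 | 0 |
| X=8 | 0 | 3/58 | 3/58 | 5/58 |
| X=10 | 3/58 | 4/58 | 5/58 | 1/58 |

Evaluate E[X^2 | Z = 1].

P(Z = 1) = 7/29.
Σ X^2·P over the event = 1·(4/58) + 16·(3/58) + 64·(3/58) + 100·(4/58) = 322/29.
E[X^2 | Z = 1] = (322/29) / (7/29) = 46.

46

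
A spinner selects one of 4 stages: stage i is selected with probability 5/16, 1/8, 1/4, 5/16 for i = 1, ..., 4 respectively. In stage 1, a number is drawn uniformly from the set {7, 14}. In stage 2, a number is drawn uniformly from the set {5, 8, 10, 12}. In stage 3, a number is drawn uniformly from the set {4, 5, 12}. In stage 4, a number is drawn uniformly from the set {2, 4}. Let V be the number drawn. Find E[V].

E[V | stage 1] = (7+14)/2 = 21/2.
E[V | stage 2] = (5+8+10+12)/4 = 35/4.
E[V | stage 3] = (4+5+12)/3 = 7.
E[V | stage 4] = (2+4)/2 = 3.
E[V] = (5/16)·(21/2) + (1/8)·(35/4) + (1/4)·(7) + (5/16)·(3) = 113/16.

113/16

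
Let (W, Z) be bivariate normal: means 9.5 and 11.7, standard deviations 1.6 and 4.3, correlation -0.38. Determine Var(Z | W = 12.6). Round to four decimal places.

15.8200

The conditional variance in a bivariate normal is σ_Z²(1 − ρ²), independent of x.
Var(Z | W=12.6) = (4.3)²·(1 − (-0.38)²) = 18.49·0.8556 = 15.8200.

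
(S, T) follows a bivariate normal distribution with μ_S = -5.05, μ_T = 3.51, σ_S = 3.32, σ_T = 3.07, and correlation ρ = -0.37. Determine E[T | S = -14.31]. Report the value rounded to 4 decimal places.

6.6782

E[T | S=x] = μ_T + ρ(σ_T/σ_S)(x − μ_S) for jointly normal variables.
E[T | S=-14.31] = 3.51 + (-0.37)·(3.07/3.32)·(-14.31 − (-5.05)) = 3.51 + (-0.34214)·(-9.26) = 6.6782.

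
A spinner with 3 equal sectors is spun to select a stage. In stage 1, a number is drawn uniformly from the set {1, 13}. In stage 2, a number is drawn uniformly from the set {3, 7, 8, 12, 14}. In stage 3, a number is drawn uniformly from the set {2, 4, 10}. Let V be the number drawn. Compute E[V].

E[V | stage 1] = (1+13)/2 = 7.
E[V | stage 2] = (3+7+8+12+14)/5 = 44/5.
E[V | stage 3] = (2+4+10)/3 = 16/3.
By the law of total expectation,
E[V] = (1/3)·(7) + (1/3)·(44/5) + (1/3)·(16/3) = 317/45.

317/45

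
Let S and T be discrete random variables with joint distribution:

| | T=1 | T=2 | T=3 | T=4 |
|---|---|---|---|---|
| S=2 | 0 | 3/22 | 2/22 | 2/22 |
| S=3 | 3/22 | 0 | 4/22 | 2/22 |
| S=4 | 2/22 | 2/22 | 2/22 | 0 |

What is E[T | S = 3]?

23/9

P(S = 3) = 9/22.
Σ T·P over the event = 1·(3/22) + 3·(4/22) + 4·(2/22) = 23/22.
E[T | S = 3] = (23/22) / (9/22) = 23/9.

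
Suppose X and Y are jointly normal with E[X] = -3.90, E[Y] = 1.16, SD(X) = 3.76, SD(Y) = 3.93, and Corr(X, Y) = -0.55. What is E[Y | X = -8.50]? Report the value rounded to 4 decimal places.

3.8044

For a bivariate normal, E[Y | X=x] = μ_Y + ρ·(σ_Y/σ_X)·(x − μ_X).
E[Y | X=-8.50] = 1.16 + (-0.55)·(3.93/3.76)·(-8.50 − (-3.90)) = 1.16 + (-0.57487)·(-4.6) = 3.8044.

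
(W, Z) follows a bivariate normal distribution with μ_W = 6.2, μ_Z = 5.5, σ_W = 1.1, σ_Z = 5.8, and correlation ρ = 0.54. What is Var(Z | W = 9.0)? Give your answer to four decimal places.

For a bivariate normal, Var(Z | W=x) = σ_Z²(1 − ρ²).
Var(Z | W=9.0) = (5.8)²·(1 − (0.54)²) = 33.64·0.7084 = 23.8306.

23.8306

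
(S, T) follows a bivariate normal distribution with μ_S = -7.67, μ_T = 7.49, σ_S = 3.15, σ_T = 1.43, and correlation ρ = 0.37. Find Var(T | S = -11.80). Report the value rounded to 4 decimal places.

1.7650

The conditional variance in a bivariate normal is σ_T²(1 − ρ²), independent of x.
Var(T | S=-11.80) = (1.43)²·(1 − (0.37)²) = 2.0449·0.8631 = 1.7650.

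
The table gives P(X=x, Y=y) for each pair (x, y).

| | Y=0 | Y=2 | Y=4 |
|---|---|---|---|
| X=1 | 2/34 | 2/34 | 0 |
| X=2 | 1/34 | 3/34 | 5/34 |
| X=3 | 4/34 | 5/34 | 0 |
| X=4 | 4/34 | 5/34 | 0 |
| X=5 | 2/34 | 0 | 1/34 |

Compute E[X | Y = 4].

P(Y = 4) = 3/17.
Σ X·P over the event = 2·(5/34) + 5·(1/34) = 15/34.
E[X | Y = 4] = (15/34) / (3/17) = 5/2.

5/2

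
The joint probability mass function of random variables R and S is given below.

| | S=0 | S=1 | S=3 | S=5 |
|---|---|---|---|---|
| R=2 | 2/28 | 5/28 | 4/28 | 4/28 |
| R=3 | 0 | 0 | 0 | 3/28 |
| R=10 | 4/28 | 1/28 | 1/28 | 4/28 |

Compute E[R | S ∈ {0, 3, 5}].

119/22

P(S ∈ {0, 3, 5}) = 11/14.
Σ R·P over the event = 2·(2/28) + 2·(4/28) + 2·(4/28) + 3·(3/28) + 10·(4/28) + 10·(1/28) + 10·(4/28) = 17/4.
E[R | S ∈ {0, 3, 5}] = (17/4) / (11/14) = 119/22.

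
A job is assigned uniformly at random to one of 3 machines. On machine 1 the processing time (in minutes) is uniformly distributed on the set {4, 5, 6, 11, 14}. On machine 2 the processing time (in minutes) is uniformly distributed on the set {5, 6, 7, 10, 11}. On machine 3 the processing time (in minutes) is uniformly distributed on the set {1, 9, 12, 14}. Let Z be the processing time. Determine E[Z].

E[Z | machine 1] = (4+5+6+11+14)/5 = 8.
E[Z | machine 2] = (5+6+7+10+11)/5 = 39/5.
E[Z | machine 3] = (1+9+12+14)/4 = 9.
By the law of total expectation,
E[Z] = (1/3)·(8) + (1/3)·(39/5) + (1/3)·(9) = 124/15.

124/15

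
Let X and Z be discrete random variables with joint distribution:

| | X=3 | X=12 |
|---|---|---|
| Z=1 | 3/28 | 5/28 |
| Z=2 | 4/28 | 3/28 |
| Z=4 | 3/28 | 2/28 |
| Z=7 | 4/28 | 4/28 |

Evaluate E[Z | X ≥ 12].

P(X ≥ 12) = 1/2.
Σ Z·P over the event = 1·(5/28) + 2·(3/28) + 4·(2/28) + 7·(4/28) = 47/28.
E[Z | X ≥ 12] = (47/28) / (1/2) = 47/14.

47/14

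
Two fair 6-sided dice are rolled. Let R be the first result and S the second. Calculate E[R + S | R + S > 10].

34/3

P(R + S > 10) = 1/12.
Summing (R+S)·P(x,y) over outcomes with R + S > 10 gives 17/18.
E[R + S | R + S > 10] = (17/18) / (1/12) = 34/3.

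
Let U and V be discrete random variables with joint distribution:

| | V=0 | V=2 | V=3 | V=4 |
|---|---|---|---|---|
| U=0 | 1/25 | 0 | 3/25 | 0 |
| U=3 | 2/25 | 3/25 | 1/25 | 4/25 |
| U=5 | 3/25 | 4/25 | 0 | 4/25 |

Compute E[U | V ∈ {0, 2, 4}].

82/21

P(V ∈ {0, 2, 4}) = 21/25.
Σ U·P over the event = 0·(1/25) + 3·(2/25) + 3·(3/25) + 3·(4/25) + 5·(3/25) + 5·(4/25) + 5·(4/25) = 82/25.
E[U | V ∈ {0, 2, 4}] = (82/25) / (21/25) = 82/21.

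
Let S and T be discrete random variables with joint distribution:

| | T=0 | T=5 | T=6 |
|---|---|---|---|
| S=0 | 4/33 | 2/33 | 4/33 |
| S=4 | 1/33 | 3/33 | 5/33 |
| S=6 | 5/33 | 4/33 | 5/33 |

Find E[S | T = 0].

17/5

P(T = 0) = 10/33.
Σ S·P over the event = 0·(4/33) + 4·(1/33) + 6·(5/33) = 34/33.
E[S | T = 0] = (34/33) / (10/33) = 17/5.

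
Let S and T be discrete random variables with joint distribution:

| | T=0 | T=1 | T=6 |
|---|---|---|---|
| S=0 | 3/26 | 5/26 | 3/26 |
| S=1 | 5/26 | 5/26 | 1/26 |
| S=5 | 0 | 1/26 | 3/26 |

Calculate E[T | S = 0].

P(S = 0) = 11/26.
Summing T·P(S=x,T=y) over the conditioning event gives 23/26.
E[T | S = 0] = (23/26) / (11/26) = 23/11.

23/11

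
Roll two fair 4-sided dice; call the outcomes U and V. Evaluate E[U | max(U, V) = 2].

5/3

P(max(U, V) = 2) = 3/16.
Summing U·P(x,y) over outcomes with max(U, V) = 2 gives 5/16.
E[U | max(U, V) = 2] = (5/16) / (3/16) = 5/3.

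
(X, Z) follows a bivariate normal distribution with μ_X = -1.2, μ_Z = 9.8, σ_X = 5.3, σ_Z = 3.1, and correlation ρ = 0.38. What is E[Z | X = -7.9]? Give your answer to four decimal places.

E[Z | X=x] = μ_Z + ρ(σ_Z/σ_X)(x − μ_X) for jointly normal variables.
E[Z | X=-7.9] = 9.8 + (0.38)·(3.1/5.3)·(-7.9 − (-1.2)) = 9.8 + (0.222264)·(-6.7) = 8.3108.

8.3108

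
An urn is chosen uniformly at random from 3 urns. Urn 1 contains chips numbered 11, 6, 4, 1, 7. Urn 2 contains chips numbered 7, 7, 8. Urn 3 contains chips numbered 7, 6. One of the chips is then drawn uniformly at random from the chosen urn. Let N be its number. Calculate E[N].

589/90

E[N | urn 1] = (11+6+4+1+7)/5 = 29/5.
E[N | urn 2] = (7+7+8)/3 = 22/3.
E[N | urn 3] = (7+6)/2 = 13/2.
E[N] = (1/3)·(29/5) + (1/3)·(22/3) + (1/3)·(13/2) = 589/90.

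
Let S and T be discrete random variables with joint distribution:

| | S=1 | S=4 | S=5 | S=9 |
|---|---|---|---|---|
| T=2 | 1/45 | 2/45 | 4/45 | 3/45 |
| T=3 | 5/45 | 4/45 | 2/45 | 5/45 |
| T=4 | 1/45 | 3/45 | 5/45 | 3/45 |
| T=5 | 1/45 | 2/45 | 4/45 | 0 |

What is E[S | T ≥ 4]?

P(T ≥ 4) = 19/45.
Σ S·P over the event = 1·(1/45) + 1·(1/45) + 4·(3/45) + 4·(2/45) + 5·(5/45) + 5·(4/45) + 9·(3/45) = 94/45.
E[S | T ≥ 4] = (94/45) / (19/45) = 94/19.

94/19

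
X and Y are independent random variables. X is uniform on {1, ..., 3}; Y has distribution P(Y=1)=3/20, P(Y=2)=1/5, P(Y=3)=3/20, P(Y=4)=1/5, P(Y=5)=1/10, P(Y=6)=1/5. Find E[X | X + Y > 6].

P(X + Y > 6) = 1/3.
Summing X·P(x,y) over outcomes with X + Y > 6 gives 23/30.
E[X | X + Y > 6] = (23/30) / (1/3) = 23/10.

23/10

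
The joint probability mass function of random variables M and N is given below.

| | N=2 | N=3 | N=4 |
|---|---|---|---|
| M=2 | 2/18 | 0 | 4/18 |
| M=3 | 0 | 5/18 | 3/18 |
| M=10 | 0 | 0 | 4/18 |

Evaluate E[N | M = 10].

4

P(M = 10) = 2/9.
Summing N·P(M=x,N=y) over the conditioning event gives 8/9.
E[N | M = 10] = (8/9) / (2/9) = 4.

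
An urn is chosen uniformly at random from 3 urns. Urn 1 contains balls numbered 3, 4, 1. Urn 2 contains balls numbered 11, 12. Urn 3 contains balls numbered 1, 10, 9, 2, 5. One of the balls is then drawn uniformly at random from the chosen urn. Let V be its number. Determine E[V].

E[V | urn 1] = (3+4+1)/3 = 8/3.
E[V | urn 2] = (11+12)/2 = 23/2.
E[V | urn 3] = (1+10+9+2+5)/5 = 27/5.
By the law of total expectation,
E[V] = (1/3)·(8/3) + (1/3)·(23/2) + (1/3)·(27/5) = 587/90.

587/90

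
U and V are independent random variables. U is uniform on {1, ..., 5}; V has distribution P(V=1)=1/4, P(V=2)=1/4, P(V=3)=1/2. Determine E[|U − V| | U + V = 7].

5/3

P(U + V = 7) = 3/20.
Summing |U−V|·P(x,y) over outcomes with U + V = 7 gives 1/4.
E[|U − V| | U + V = 7] = (1/4) / (3/20) = 5/3.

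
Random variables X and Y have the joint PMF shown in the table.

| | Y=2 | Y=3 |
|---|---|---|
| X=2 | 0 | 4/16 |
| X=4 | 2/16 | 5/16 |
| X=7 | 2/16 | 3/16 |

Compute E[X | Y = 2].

11/2

P(Y = 2) = 1/4.
Summing X·P(X=x,Y=y) over the conditioning event gives 11/8.
E[X | Y = 2] = (11/8) / (1/4) = 11/2.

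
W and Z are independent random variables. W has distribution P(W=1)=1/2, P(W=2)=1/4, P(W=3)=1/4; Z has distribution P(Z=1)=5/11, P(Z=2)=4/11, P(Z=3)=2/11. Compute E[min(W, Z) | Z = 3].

P(Z = 3) = 2/11.
Summing min(W,Z)·P(x,y) over outcomes with Z = 3 gives 7/22.
E[min(W, Z) | Z = 3] = (7/22) / (2/11) = 7/4.

7/4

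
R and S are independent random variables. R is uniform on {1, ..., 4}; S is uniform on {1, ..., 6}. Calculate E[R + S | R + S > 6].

P(R + S > 6) = 5/12.
Summing (R+S)·P(x,y) over outcomes with R + S > 6 gives 10/3.
E[R + S | R + S > 6] = (10/3) / (5/12) = 8.

8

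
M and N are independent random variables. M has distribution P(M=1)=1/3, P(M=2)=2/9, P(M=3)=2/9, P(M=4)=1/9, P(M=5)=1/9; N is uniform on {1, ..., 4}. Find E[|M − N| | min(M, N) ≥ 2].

19/18

P(min(M, N) ≥ 2) = 1/2.
Summing |M−N|·P(x,y) over outcomes with min(M, N) ≥ 2 gives 19/36.
E[|M − N| | min(M, N) ≥ 2] = (19/36) / (1/2) = 19/18.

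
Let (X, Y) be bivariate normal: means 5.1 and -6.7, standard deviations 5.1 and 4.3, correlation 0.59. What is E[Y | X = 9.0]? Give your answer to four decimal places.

-4.7599

For a bivariate normal, E[Y | X=x] = μ_Y + ρ·(σ_Y/σ_X)·(x − μ_X).
E[Y | X=9.0] = -6.7 + (0.59)·(4.3/5.1)·(9.0 − (5.1)) = -6.7 + (0.49745)·(3.9) = -4.7599.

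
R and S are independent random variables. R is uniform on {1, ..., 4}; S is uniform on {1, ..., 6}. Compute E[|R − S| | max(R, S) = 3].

P(max(R, S) = 3) = 5/24.
Summing |R−S|·P(x,y) over outcomes with max(R, S) = 3 gives 1/4.
E[|R − S| | max(R, S) = 3] = (1/4) / (5/24) = 6/5.

6/5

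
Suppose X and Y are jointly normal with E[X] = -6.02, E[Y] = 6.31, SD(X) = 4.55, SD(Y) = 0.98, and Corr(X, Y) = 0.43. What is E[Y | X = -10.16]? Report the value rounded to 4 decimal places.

5.9266

The regression of Y on X has slope ρ·σ_Y/σ_X and passes through (μ_X, μ_Y).
E[Y | X=-10.16] = 6.31 + (0.43)·(0.98/4.55)·(-10.16 − (-6.02)) = 6.31 + (0.092615)·(-4.14) = 5.9266.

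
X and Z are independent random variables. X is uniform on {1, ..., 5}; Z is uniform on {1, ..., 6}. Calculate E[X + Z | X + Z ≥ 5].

175/24

P(X + Z ≥ 5) = 4/5.
Summing (X+Z)·P(x,y) over outcomes with X + Z ≥ 5 gives 35/6.
E[X + Z | X + Z ≥ 5] = (35/6) / (4/5) = 175/24.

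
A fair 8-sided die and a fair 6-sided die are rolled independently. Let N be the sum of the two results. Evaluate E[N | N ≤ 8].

160/27

P(N ≤ 8) = 9/16.
Σ over the event: 2·1/48 + 3·1/24 + 4·1/16 + 5·1/12 + 6·5/48 + 7·1/8 + 8·1/8 = 10/3.
E[N | N ≤ 8] = (10/3) / (9/16) = 160/27.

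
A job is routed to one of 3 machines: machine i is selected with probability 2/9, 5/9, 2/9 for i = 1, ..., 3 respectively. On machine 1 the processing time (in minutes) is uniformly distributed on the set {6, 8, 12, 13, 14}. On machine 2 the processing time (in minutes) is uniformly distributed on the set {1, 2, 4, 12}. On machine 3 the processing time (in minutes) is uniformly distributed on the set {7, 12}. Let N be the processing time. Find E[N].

E[N | machine 1] = (6+8+12+13+14)/5 = 53/5.
E[N | machine 2] = (1+2+4+12)/4 = 19/4.
E[N | machine 3] = (7+12)/2 = 19/2.
E[N] = (2/9)·(53/5) + (5/9)·(19/4) + (2/9)·(19/2) = 1279/180.

1279/180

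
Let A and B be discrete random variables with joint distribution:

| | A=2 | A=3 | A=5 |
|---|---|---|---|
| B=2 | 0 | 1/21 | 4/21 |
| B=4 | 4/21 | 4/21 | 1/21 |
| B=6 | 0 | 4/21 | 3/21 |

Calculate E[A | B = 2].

23/5

P(B = 2) = 5/21.
Summing A·P(A=x,B=y) over the conditioning event gives 23/21.
E[A | B = 2] = (23/21) / (5/21) = 23/5.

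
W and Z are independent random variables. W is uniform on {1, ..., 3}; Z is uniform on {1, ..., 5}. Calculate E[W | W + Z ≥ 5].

20/9

Outcomes with W + Z ≥ 5: (1,4), (1,5), (2,3), (2,4), (2,5), (3,2), (3,3), (3,4), (3,5), each with probability 1/15.
E[W | W + Z ≥ 5] = (1 + 1 + 2 + 2 + 2 + 3 + 3 + 3 + 3) / 9 = 20/9.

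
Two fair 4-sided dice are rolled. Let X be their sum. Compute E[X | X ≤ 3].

P(X ≤ 3) = 3/16.
Σ over the event: 2·1/16 + 3·1/8 = 1/2.
E[X | X ≤ 3] = (1/2) / (3/16) = 8/3.

8/3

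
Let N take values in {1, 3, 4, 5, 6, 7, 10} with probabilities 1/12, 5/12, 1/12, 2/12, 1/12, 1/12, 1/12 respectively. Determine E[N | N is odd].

11/3

P(N is odd) = 3/4.
Σ over the event: 1·1/12 + 3·5/12 + 5·1/6 + 7·1/12 = 11/4.
E[N | N is odd] = (11/4) / (3/4) = 11/3.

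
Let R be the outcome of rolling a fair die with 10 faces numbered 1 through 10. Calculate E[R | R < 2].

1

Given R < 2, R is equally likely to be any of {1}.
E[R | R < 2] = (1) / 1 = 1.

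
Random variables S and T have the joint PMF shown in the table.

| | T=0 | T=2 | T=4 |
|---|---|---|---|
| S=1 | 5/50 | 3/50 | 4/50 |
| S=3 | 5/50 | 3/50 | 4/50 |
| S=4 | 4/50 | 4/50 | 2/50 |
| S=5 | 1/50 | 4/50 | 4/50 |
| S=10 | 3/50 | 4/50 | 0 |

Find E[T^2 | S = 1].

19/3

P(S = 1) = 6/25.
Σ T^2·P over the event = 0·(5/50) + 4·(3/50) + 16·(4/50) = 38/25.
E[T^2 | S = 1] = (38/25) / (6/25) = 19/3.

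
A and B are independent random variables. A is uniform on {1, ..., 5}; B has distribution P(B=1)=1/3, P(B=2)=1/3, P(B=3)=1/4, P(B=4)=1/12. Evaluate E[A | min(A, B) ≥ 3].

4

P(min(A, B) ≥ 3) = 1/5.
Summing A·P(x,y) over outcomes with min(A, B) ≥ 3 gives 4/5.
E[A | min(A, B) ≥ 3] = (4/5) / (1/5) = 4.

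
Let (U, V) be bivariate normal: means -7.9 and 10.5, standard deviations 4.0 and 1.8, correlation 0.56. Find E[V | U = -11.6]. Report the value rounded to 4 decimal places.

E[V | U=x] = μ_V + ρ(σ_V/σ_U)(x − μ_U) for jointly normal variables.
E[V | U=-11.6] = 10.5 + (0.56)·(1.8/4.0)·(-11.6 − (-7.9)) = 10.5 + (0.252)·(-3.7) = 9.5676.

9.5676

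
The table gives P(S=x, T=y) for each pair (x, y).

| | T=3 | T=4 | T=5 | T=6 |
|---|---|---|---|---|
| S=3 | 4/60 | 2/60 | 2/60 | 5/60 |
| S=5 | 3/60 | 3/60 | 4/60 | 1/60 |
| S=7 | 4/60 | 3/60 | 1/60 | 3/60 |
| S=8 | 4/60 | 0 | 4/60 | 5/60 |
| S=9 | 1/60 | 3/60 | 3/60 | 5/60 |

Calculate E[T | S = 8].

P(S = 8) = 13/60.
Σ T·P over the event = 3·(4/60) + 5·(4/60) + 6·(5/60) = 31/30.
E[T | S = 8] = (31/30) / (13/60) = 62/13.

62/13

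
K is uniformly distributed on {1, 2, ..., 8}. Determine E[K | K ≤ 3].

Given K ≤ 3, K is equally likely to be any of {1, 2, 3}.
E[K | K ≤ 3] = (1 + 2 + 3) / 3 = 2.

2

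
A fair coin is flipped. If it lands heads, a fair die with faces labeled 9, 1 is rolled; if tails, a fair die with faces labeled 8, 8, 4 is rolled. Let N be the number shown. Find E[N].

35/6

E[N | heads] = (9+1)/2 = 5.
E[N | tails] = (8+8+4)/3 = 20/3.
By the law of total expectation,
E[N] = (1/2)·(5) + (1/2)·(20/3) = 35/6.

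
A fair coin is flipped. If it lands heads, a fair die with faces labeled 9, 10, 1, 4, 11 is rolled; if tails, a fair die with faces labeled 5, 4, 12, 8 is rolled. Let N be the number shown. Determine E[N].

E[N | heads] = (9+10+1+4+11)/5 = 7.
E[N | tails] = (5+4+12+8)/4 = 29/4.
E[N] = (1/2)·(7) + (1/2)·(29/4) = 57/8.

57/8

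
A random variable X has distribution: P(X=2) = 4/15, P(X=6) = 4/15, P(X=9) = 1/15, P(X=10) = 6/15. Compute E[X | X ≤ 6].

4

P(X ≤ 6) = 8/15.
Σ over the event: 2·4/15 + 6·4/15 = 32/15.
E[X | X ≤ 6] = (32/15) / (8/15) = 4.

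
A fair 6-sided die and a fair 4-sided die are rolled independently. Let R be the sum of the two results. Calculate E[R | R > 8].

28/3

P(R > 8) = 1/8.
Σ over the event: 9·1/12 + 10·1/24 = 7/6.
E[R | R > 8] = (7/6) / (1/8) = 28/3.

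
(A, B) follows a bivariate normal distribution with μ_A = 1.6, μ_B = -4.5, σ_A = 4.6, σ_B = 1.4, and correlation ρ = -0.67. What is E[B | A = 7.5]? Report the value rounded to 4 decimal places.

E[B | A=x] = μ_B + ρ(σ_B/σ_A)(x − μ_A) for jointly normal variables.
E[B | A=7.5] = -4.5 + (-0.67)·(1.4/4.6)·(7.5 − (1.6)) = -4.5 + (-0.20391)·(5.9) = -5.7031.

-5.7031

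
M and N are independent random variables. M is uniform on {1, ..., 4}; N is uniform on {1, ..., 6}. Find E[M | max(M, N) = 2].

P(max(M, N) = 2) = 1/8.
Summing M·P(x,y) over outcomes with max(M, N) = 2 gives 5/24.
E[M | max(M, N) = 2] = (5/24) / (1/8) = 5/3.

5/3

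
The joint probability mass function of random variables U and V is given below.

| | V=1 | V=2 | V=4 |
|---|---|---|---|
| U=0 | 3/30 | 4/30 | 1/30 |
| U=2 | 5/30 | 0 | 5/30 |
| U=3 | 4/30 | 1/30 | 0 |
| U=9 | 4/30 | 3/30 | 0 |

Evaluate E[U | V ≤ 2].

11/3

P(V ≤ 2) = 4/5.
Σ U·P over the event = 0·(3/30) + 0·(4/30) + 2·(5/30) + 3·(4/30) + 3·(1/30) + 9·(4/30) + 9·(3/30) = 44/15.
E[U | V ≤ 2] = (44/15) / (4/5) = 11/3.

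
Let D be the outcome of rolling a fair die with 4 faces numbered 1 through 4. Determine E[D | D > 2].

Given D > 2, D is equally likely to be any of {3, 4}.
E[D | D > 2] = (3 + 4) / 2 = 7/2.

7/2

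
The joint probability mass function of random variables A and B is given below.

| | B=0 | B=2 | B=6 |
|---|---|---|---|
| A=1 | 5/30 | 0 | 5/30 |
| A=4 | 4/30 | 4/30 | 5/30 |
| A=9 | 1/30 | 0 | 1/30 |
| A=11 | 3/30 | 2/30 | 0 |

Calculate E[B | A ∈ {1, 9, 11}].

40/17

P(A ∈ {1, 9, 11}) = 17/30.
Σ B·P over the event = 0·(5/30) + 6·(5/30) + 0·(1/30) + 6·(1/30) + 0·(3/30) + 2·(2/30) = 4/3.
E[B | A ∈ {1, 9, 11}] = (4/3) / (17/30) = 40/17.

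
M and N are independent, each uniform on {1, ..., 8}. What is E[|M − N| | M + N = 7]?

3

Outcomes with M + N = 7: (1,6), (2,5), (3,4), (4,3), (5,2), (6,1), each with probability 1/64.
E[|M − N| | M + N = 7] = (5 + 3 + 1 + 1 + 3 + 5) / 6 = 3.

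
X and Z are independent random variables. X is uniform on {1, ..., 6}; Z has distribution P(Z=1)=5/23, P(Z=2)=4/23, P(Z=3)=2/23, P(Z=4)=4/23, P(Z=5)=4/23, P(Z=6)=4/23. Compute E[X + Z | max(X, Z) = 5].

P(max(X, Z) = 5) = 35/138.
Summing (X+Z)·P(x,y) over outcomes with max(X, Z) = 5 gives 45/23.
E[X + Z | max(X, Z) = 5] = (45/23) / (35/138) = 54/7.

54/7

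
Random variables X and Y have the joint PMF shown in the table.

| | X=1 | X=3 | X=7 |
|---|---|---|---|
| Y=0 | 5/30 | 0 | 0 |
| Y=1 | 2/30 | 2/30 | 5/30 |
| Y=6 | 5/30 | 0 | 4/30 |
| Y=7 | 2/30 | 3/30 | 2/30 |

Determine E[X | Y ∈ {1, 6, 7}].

101/25

P(Y ∈ {1, 6, 7}) = 5/6.
Σ X·P over the event = 1·(2/30) + 1·(5/30) + 1·(2/30) + 3·(2/30) + 3·(3/30) + 7·(5/30) + 7·(4/30) + 7·(2/30) = 101/30.
E[X | Y ∈ {1, 6, 7}] = (101/30) / (5/6) = 101/25.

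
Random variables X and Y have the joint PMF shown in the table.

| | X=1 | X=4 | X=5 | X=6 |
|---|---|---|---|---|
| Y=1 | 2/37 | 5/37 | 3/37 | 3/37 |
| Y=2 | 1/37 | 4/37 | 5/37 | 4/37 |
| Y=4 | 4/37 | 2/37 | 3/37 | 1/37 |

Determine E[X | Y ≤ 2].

121/27

P(Y ≤ 2) = 27/37.
Σ X·P over the event = 1·(2/37) + 1·(1/37) + 4·(5/37) + 4·(4/37) + 5·(3/37) + 5·(5/37) + 6·(3/37) + 6·(4/37) = 121/37.
E[X | Y ≤ 2] = (121/37) / (27/37) = 121/27.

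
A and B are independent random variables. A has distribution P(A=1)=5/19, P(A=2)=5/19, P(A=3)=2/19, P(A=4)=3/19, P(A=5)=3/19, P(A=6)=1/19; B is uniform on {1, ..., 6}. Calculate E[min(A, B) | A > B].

P(A > B) = 35/114.
Summing min(A,B)·P(x,y) over outcomes with A > B gives 37/57.
E[min(A, B) | A > B] = (37/57) / (35/114) = 74/35.

74/35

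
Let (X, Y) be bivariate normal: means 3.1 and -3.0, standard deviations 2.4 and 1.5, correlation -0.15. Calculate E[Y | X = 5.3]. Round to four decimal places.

For a bivariate normal, E[Y | X=x] = μ_Y + ρ·(σ_Y/σ_X)·(x − μ_X).
E[Y | X=5.3] = -3.0 + (-0.15)·(1.5/2.4)·(5.3 − (3.1)) = -3.0 + (-0.09375)·(2.2) = -3.2063.

-3.2063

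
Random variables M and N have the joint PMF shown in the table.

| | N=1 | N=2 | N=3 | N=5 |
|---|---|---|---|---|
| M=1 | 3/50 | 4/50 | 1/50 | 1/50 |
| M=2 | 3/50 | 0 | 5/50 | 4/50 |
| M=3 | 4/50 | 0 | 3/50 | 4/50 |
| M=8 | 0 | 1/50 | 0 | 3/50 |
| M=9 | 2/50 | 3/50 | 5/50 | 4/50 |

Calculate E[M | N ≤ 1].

13/4

P(N ≤ 1) = 6/25.
Summing M·P(M=x,N=y) over the conditioning event gives 39/50.
E[M | N ≤ 1] = (39/50) / (6/25) = 13/4.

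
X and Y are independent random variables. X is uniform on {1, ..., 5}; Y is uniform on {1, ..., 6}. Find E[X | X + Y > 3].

P(X + Y > 3) = 9/10.
Summing X·P(x,y) over outcomes with X + Y > 3 gives 43/15.
E[X | X + Y > 3] = (43/15) / (9/10) = 86/27.

86/27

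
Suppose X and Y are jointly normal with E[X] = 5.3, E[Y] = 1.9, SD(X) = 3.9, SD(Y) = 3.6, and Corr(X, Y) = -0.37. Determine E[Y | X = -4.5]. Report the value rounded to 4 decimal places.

The regression of Y on X has slope ρ·σ_Y/σ_X and passes through (μ_X, μ_Y).
E[Y | X=-4.5] = 1.9 + (-0.37)·(3.6/3.9)·(-4.5 − (5.3)) = 1.9 + (-0.34154)·(-9.8) = 5.2471.

5.2471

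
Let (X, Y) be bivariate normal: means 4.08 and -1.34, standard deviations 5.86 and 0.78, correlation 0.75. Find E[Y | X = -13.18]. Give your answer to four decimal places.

-3.0631

The regression of Y on X has slope ρ·σ_Y/σ_X and passes through (μ_X, μ_Y).
E[Y | X=-13.18] = -1.34 + (0.75)·(0.78/5.86)·(-13.18 − (4.08)) = -1.34 + (0.0998294)·(-17.26) = -3.0631.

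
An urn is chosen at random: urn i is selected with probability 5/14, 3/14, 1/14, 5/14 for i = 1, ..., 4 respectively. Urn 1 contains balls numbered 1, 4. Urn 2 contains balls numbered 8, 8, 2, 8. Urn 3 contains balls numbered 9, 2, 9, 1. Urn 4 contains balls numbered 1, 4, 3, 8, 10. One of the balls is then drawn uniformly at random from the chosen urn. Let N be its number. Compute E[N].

253/56

E[N | urn 1] = (1+4)/2 = 5/2.
E[N | urn 2] = (8+8+2+8)/4 = 13/2.
E[N | urn 3] = (9+2+9+1)/4 = 21/4.
E[N | urn 4] = (1+4+3+8+10)/5 = 26/5.
E[N] = (5/14)·(5/2) + (3/14)·(13/2) + (1/14)·(21/4) + (5/14)·(26/5) = 253/56.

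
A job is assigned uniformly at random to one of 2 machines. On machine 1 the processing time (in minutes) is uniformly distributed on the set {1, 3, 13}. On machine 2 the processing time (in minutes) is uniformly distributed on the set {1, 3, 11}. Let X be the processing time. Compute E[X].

E[X | machine 1] = (1+3+13)/3 = 17/3.
E[X | machine 2] = (1+3+11)/3 = 5.
By the law of total expectation,
E[X] = (1/2)·(17/3) + (1/2)·(5) = 16/3.

16/3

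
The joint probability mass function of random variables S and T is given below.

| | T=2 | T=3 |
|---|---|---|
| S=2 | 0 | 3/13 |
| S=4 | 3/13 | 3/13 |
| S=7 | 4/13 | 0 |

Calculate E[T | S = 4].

P(S = 4) = 6/13.
Summing T·P(S=x,T=y) over the conditioning event gives 15/13.
E[T | S = 4] = (15/13) / (6/13) = 5/2.

5/2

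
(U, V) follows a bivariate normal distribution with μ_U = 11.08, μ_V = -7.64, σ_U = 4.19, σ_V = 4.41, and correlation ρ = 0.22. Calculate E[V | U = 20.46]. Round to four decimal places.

-5.4680

For a bivariate normal, E[V | U=x] = μ_V + ρ·(σ_V/σ_U)·(x − μ_U).
E[V | U=20.46] = -7.64 + (0.22)·(4.41/4.19)·(20.46 − (11.08)) = -7.64 + (0.2315513)·(9.38) = -5.4680.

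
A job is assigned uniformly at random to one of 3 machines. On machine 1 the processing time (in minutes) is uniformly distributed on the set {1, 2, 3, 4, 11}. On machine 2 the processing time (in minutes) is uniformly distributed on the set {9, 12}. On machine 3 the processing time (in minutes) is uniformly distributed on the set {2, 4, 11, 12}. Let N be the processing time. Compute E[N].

439/60

E[N | machine 1] = (1+2+3+4+11)/5 = 21/5.
E[N | machine 2] = (9+12)/2 = 21/2.
E[N | machine 3] = (2+4+11+12)/4 = 29/4.
E[N] = (1/3)·(21/5) + (1/3)·(21/2) + (1/3)·(29/4) = 439/60.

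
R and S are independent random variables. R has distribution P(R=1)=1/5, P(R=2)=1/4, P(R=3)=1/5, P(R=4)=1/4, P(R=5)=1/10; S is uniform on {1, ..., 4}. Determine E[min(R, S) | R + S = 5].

P(R + S = 5) = 9/40.
Summing min(R,S)·P(x,y) over outcomes with R + S = 5 gives 27/80.
E[min(R, S) | R + S = 5] = (27/80) / (9/40) = 3/2.

3/2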